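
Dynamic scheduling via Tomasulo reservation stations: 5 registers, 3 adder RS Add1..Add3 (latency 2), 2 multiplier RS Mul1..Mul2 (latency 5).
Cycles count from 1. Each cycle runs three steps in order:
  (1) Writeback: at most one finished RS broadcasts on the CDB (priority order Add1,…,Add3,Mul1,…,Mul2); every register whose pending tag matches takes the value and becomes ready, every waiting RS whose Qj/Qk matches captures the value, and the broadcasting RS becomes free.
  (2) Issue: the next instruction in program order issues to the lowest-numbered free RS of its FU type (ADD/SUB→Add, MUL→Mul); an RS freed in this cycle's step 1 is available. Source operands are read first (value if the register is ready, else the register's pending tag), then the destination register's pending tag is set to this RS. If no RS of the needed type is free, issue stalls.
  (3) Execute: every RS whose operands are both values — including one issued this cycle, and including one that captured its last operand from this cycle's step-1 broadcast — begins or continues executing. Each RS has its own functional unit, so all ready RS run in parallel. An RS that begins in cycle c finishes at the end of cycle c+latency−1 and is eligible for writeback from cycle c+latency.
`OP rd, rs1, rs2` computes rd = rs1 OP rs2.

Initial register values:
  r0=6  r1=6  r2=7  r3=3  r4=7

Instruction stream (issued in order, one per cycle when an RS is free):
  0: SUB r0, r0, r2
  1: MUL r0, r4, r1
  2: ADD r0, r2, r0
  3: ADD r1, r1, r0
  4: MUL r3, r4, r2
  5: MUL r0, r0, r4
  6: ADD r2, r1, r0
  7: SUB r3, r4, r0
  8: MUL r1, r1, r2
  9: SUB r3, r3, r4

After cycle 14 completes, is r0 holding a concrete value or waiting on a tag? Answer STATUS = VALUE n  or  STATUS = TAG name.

  c1: issue SUB r0<-Add1  regs: r0:Add1,r1:6,r2:7,r3:3,r4:7
  c2: issue MUL r0<-Mul1  regs: r0:Mul1,r1:6,r2:7,r3:3,r4:7
  c3: CDB Add1=-1; issue ADD r0<-Add1  regs: r0:Add1,r1:6,r2:7,r3:3,r4:7
  c4: issue ADD r1<-Add2  regs: r0:Add1,r1:Add2,r2:7,r3:3,r4:7
  c5: issue MUL r3<-Mul2  regs: r0:Add1,r1:Add2,r2:7,r3:Mul2,r4:7
  c6: stall  regs: r0:Add1,r1:Add2,r2:7,r3:Mul2,r4:7
  c7: CDB Mul1=42; issue MUL r0<-Mul1  regs: r0:Mul1,r1:Add2,r2:7,r3:Mul2,r4:7
  c8: issue ADD r2<-Add3  regs: r0:Mul1,r1:Add2,r2:Add3,r3:Mul2,r4:7
  c9: CDB Add1=49; issue SUB r3<-Add1  regs: r0:Mul1,r1:Add2,r2:Add3,r3:Add1,r4:7
  c10: CDB Mul2=49; issue MUL r1<-Mul2  regs: r0:Mul1,r1:Mul2,r2:Add3,r3:Add1,r4:7
  c11: CDB Add2=55; issue SUB r3<-Add2  regs: r0:Mul1,r1:Mul2,r2:Add3,r3:Add2,r4:7
  c12: -  regs: r0:Mul1,r1:Mul2,r2:Add3,r3:Add2,r4:7
  c13: -  regs: r0:Mul1,r1:Mul2,r2:Add3,r3:Add2,r4:7
  c14: CDB Mul1=343  regs: r0:343,r1:Mul2,r2:Add3,r3:Add2,r4:7

STATUS = VALUE 343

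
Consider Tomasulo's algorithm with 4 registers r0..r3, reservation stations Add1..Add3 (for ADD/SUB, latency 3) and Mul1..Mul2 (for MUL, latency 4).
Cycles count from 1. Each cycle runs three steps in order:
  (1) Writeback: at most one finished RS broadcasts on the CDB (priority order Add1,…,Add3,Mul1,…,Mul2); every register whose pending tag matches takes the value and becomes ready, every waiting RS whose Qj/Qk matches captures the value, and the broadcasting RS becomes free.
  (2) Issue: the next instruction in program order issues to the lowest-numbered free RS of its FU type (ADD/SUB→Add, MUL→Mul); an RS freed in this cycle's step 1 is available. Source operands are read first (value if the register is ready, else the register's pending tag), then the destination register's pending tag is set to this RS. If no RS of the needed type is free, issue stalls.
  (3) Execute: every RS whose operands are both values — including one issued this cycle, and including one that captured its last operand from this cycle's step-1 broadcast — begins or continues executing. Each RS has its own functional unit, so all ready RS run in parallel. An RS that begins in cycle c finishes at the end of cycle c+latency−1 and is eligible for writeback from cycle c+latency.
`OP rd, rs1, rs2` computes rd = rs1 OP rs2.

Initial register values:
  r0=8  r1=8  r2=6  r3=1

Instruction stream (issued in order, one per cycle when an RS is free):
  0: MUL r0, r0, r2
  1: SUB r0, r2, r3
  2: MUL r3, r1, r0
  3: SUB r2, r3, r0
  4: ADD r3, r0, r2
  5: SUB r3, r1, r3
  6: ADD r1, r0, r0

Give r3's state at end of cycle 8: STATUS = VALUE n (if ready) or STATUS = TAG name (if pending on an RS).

STATUS = TAG Add3

c1: issue MUL r0<-Mul1 | r0:Mul1,r1:8,r2:6,r3:1
c2: issue SUB r0<-Add1 | r0:Add1,r1:8,r2:6,r3:1
c3: issue MUL r3<-Mul2 | r0:Add1,r1:8,r2:6,r3:Mul2
c4: issue SUB r2<-Add2 | r0:Add1,r1:8,r2:Add2,r3:Mul2
c5: CDB Add1=5; issue ADD r3<-Add1 | r0:5,r1:8,r2:Add2,r3:Add1
c6: CDB Mul1=48; issue SUB r3<-Add3 | r0:5,r1:8,r2:Add2,r3:Add3
c7: stall | r0:5,r1:8,r2:Add2,r3:Add3
c8: stall | r0:5,r1:8,r2:Add2,r3:Add3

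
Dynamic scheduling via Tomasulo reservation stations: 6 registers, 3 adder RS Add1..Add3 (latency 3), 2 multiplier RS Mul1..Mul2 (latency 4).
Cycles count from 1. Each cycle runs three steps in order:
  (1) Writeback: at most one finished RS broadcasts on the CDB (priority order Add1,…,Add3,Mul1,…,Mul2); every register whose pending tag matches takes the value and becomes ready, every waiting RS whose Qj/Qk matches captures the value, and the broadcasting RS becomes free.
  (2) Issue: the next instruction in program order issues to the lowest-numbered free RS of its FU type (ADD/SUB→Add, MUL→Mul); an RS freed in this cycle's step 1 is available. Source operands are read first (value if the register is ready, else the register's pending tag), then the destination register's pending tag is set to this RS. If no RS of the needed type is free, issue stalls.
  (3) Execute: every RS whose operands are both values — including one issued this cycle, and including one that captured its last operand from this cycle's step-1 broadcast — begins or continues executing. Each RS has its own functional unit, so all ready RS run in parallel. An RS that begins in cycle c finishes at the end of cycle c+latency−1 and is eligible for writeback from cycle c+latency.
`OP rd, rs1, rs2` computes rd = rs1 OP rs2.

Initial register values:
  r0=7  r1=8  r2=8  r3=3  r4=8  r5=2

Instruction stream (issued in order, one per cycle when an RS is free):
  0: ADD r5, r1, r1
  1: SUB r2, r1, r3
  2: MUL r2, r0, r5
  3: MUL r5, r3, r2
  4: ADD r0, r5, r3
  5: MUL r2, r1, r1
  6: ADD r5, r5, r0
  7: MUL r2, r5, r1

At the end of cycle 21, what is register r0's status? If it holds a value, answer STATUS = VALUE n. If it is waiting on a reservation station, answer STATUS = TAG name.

cycle 1: issue ADD r5<-Add1 // r0:7,r1:8,r2:8,r3:3,r4:8,r5:Add1
cycle 2: issue SUB r2<-Add2 // r0:7,r1:8,r2:Add2,r3:3,r4:8,r5:Add1
cycle 3: issue MUL r2<-Mul1 // r0:7,r1:8,r2:Mul1,r3:3,r4:8,r5:Add1
cycle 4: CDB Add1=16; issue MUL r5<-Mul2 // r0:7,r1:8,r2:Mul1,r3:3,r4:8,r5:Mul2
cycle 5: CDB Add2=5; issue ADD r0<-Add1 // r0:Add1,r1:8,r2:Mul1,r3:3,r4:8,r5:Mul2
cycle 6: stall // r0:Add1,r1:8,r2:Mul1,r3:3,r4:8,r5:Mul2
cycle 7: stall // r0:Add1,r1:8,r2:Mul1,r3:3,r4:8,r5:Mul2
cycle 8: CDB Mul1=112; issue MUL r2<-Mul1 // r0:Add1,r1:8,r2:Mul1,r3:3,r4:8,r5:Mul2
cycle 9: issue ADD r5<-Add2 // r0:Add1,r1:8,r2:Mul1,r3:3,r4:8,r5:Add2
cycle 10: stall // r0:Add1,r1:8,r2:Mul1,r3:3,r4:8,r5:Add2
cycle 11: stall // r0:Add1,r1:8,r2:Mul1,r3:3,r4:8,r5:Add2
cycle 12: CDB Mul1=64; issue MUL r2<-Mul1 // r0:Add1,r1:8,r2:Mul1,r3:3,r4:8,r5:Add2
cycle 13: CDB Mul2=336 // r0:Add1,r1:8,r2:Mul1,r3:3,r4:8,r5:Add2
cycle 14: - // r0:Add1,r1:8,r2:Mul1,r3:3,r4:8,r5:Add2
cycle 15: - // r0:Add1,r1:8,r2:Mul1,r3:3,r4:8,r5:Add2
cycle 16: CDB Add1=339 // r0:339,r1:8,r2:Mul1,r3:3,r4:8,r5:Add2
cycle 17: - // r0:339,r1:8,r2:Mul1,r3:3,r4:8,r5:Add2
cycle 18: - // r0:339,r1:8,r2:Mul1,r3:3,r4:8,r5:Add2
cycle 19: CDB Add2=675 // r0:339,r1:8,r2:Mul1,r3:3,r4:8,r5:675
cycle 20: - // r0:339,r1:8,r2:Mul1,r3:3,r4:8,r5:675
cycle 21: - // r0:339,r1:8,r2:Mul1,r3:3,r4:8,r5:675

STATUS = VALUE 339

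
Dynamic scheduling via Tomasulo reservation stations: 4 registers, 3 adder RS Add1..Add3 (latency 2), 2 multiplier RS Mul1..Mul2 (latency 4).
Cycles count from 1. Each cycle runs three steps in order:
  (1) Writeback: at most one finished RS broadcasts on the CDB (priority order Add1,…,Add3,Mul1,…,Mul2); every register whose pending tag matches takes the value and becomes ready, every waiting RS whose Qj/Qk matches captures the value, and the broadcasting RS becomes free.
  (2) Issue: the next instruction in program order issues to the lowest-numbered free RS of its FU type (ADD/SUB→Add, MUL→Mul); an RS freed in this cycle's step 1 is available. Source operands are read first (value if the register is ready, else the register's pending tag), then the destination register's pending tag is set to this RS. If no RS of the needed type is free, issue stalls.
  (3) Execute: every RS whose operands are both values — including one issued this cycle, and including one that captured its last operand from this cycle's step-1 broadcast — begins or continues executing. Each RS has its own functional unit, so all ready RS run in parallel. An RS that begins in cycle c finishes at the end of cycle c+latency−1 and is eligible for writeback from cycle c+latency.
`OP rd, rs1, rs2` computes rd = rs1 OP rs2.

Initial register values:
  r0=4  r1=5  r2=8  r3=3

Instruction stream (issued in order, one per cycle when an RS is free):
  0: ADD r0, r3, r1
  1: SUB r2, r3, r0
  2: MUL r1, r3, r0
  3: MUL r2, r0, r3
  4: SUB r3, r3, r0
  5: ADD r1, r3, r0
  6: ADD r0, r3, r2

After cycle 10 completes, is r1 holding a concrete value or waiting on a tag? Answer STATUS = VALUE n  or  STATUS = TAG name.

  c1: issue ADD r0<-Add1  regs: r0:Add1,r1:5,r2:8,r3:3
  c2: issue SUB r2<-Add2  regs: r0:Add1,r1:5,r2:Add2,r3:3
  c3: CDB Add1=8; issue MUL r1<-Mul1  regs: r0:8,r1:Mul1,r2:Add2,r3:3
  c4: issue MUL r2<-Mul2  regs: r0:8,r1:Mul1,r2:Mul2,r3:3
  c5: CDB Add2=-5; issue SUB r3<-Add1  regs: r0:8,r1:Mul1,r2:Mul2,r3:Add1
  c6: issue ADD r1<-Add2  regs: r0:8,r1:Add2,r2:Mul2,r3:Add1
  c7: CDB Add1=-5; issue ADD r0<-Add1  regs: r0:Add1,r1:Add2,r2:Mul2,r3:-5
  c8: CDB Mul1=24  regs: r0:Add1,r1:Add2,r2:Mul2,r3:-5
  c9: CDB Add2=3  regs: r0:Add1,r1:3,r2:Mul2,r3:-5
  c10: CDB Mul2=24  regs: r0:Add1,r1:3,r2:24,r3:-5

STATUS = VALUE 3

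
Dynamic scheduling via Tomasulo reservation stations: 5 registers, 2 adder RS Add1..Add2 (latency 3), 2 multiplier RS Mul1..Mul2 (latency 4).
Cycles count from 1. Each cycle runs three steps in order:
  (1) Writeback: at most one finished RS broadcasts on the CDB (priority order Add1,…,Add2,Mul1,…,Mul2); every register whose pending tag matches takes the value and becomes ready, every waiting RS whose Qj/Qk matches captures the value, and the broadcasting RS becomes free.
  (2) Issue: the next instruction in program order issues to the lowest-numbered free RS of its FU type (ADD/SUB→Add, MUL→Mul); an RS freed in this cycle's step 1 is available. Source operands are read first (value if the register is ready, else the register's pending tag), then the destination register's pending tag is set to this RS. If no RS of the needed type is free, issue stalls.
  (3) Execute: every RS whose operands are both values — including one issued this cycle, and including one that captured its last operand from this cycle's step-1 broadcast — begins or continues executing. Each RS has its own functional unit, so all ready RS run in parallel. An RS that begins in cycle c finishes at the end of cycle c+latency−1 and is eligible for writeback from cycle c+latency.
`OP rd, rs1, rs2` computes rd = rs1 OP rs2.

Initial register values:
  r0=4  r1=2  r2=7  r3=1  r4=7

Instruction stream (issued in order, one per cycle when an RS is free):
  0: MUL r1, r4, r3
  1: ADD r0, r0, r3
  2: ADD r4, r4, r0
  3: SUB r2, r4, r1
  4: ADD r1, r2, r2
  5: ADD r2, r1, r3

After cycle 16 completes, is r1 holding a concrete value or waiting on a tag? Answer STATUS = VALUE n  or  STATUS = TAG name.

STATUS = VALUE 10

cycle 1: issue MUL r1<-Mul1 // r0:4,r1:Mul1,r2:7,r3:1,r4:7
cycle 2: issue ADD r0<-Add1 // r0:Add1,r1:Mul1,r2:7,r3:1,r4:7
cycle 3: issue ADD r4<-Add2 // r0:Add1,r1:Mul1,r2:7,r3:1,r4:Add2
cycle 4: stall // r0:Add1,r1:Mul1,r2:7,r3:1,r4:Add2
cycle 5: CDB Add1=5; issue SUB r2<-Add1 // r0:5,r1:Mul1,r2:Add1,r3:1,r4:Add2
cycle 6: CDB Mul1=7; stall // r0:5,r1:7,r2:Add1,r3:1,r4:Add2
cycle 7: stall // r0:5,r1:7,r2:Add1,r3:1,r4:Add2
cycle 8: CDB Add2=12; issue ADD r1<-Add2 // r0:5,r1:Add2,r2:Add1,r3:1,r4:12
cycle 9: stall // r0:5,r1:Add2,r2:Add1,r3:1,r4:12
cycle 10: stall // r0:5,r1:Add2,r2:Add1,r3:1,r4:12
cycle 11: CDB Add1=5; issue ADD r2<-Add1 // r0:5,r1:Add2,r2:Add1,r3:1,r4:12
cycle 12: - // r0:5,r1:Add2,r2:Add1,r3:1,r4:12
cycle 13: - // r0:5,r1:Add2,r2:Add1,r3:1,r4:12
cycle 14: CDB Add2=10 // r0:5,r1:10,r2:Add1,r3:1,r4:12
cycle 15: - // r0:5,r1:10,r2:Add1,r3:1,r4:12
cycle 16: - // r0:5,r1:10,r2:Add1,r3:1,r4:12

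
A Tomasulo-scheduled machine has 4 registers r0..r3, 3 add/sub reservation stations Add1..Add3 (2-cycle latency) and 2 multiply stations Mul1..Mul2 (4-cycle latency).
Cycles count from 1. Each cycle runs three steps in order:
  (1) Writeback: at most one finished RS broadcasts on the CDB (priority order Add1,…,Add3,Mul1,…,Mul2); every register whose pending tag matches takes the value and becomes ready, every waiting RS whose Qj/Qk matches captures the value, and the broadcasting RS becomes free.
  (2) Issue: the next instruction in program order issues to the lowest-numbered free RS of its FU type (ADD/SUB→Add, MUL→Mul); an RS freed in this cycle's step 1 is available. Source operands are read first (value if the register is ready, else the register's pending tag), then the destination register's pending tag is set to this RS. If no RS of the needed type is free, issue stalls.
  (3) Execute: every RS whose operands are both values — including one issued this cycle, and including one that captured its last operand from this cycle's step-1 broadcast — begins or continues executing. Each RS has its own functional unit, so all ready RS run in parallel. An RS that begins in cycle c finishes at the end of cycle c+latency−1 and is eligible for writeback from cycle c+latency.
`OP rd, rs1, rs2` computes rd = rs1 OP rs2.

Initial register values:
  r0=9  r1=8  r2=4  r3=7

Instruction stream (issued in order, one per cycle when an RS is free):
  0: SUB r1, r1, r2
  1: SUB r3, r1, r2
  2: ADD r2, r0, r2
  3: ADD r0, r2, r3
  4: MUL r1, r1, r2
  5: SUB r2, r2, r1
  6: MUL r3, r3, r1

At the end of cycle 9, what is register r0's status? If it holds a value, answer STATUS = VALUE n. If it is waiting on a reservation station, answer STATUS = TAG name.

c1: issue SUB r1<-Add1 | r0:9,r1:Add1,r2:4,r3:7
c2: issue SUB r3<-Add2 | r0:9,r1:Add1,r2:4,r3:Add2
c3: CDB Add1=4; issue ADD r2<-Add1 | r0:9,r1:4,r2:Add1,r3:Add2
c4: issue ADD r0<-Add3 | r0:Add3,r1:4,r2:Add1,r3:Add2
c5: CDB Add1=13; issue MUL r1<-Mul1 | r0:Add3,r1:Mul1,r2:13,r3:Add2
c6: CDB Add2=0; issue SUB r2<-Add1 | r0:Add3,r1:Mul1,r2:Add1,r3:0
c7: issue MUL r3<-Mul2 | r0:Add3,r1:Mul1,r2:Add1,r3:Mul2
c8: CDB Add3=13 | r0:13,r1:Mul1,r2:Add1,r3:Mul2
c9: CDB Mul1=52 | r0:13,r1:52,r2:Add1,r3:Mul2

STATUS = VALUE 13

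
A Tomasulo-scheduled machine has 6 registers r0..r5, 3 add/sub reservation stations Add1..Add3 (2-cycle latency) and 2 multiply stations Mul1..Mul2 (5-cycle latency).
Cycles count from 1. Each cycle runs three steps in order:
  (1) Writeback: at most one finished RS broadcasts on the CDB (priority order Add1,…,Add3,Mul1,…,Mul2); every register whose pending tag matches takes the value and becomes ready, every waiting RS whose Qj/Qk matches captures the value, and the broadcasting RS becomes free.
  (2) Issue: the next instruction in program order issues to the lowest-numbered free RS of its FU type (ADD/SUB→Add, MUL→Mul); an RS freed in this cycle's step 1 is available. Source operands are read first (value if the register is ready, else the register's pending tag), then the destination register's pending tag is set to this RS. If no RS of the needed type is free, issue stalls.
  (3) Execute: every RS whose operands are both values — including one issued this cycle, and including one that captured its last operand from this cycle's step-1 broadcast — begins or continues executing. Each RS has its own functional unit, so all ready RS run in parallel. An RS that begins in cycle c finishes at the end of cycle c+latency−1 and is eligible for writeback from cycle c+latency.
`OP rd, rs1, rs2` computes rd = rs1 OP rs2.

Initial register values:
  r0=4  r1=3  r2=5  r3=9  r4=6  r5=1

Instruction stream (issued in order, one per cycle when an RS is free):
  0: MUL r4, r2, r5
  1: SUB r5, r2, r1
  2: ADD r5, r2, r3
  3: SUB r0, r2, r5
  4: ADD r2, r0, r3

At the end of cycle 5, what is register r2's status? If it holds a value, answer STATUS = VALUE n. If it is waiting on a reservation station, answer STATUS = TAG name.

STATUS = TAG Add2

c1: issue MUL r4<-Mul1 | r0:4,r1:3,r2:5,r3:9,r4:Mul1,r5:1
c2: issue SUB r5<-Add1 | r0:4,r1:3,r2:5,r3:9,r4:Mul1,r5:Add1
c3: issue ADD r5<-Add2 | r0:4,r1:3,r2:5,r3:9,r4:Mul1,r5:Add2
c4: CDB Add1=2; issue SUB r0<-Add1 | r0:Add1,r1:3,r2:5,r3:9,r4:Mul1,r5:Add2
c5: CDB Add2=14; issue ADD r2<-Add2 | r0:Add1,r1:3,r2:Add2,r3:9,r4:Mul1,r5:14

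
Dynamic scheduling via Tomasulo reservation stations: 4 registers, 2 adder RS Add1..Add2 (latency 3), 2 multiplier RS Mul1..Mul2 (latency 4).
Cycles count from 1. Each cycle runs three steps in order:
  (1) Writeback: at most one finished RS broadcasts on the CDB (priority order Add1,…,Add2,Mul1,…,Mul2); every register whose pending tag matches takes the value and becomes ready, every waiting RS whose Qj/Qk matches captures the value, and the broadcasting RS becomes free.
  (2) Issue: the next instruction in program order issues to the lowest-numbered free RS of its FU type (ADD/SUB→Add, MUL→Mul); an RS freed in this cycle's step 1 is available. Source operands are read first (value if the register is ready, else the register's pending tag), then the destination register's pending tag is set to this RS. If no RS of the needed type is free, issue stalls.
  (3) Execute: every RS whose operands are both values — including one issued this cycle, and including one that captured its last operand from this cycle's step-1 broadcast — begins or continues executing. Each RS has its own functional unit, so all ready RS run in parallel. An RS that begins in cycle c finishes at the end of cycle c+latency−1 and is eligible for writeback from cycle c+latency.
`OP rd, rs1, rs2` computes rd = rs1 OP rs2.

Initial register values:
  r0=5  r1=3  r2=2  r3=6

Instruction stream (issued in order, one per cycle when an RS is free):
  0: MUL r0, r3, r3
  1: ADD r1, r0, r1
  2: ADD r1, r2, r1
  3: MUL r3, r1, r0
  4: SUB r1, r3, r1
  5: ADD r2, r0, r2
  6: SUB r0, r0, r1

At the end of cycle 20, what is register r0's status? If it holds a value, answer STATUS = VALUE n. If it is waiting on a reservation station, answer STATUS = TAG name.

STATUS = TAG Add2

cycle 1: issue MUL r0<-Mul1 // r0:Mul1,r1:3,r2:2,r3:6
cycle 2: issue ADD r1<-Add1 // r0:Mul1,r1:Add1,r2:2,r3:6
cycle 3: issue ADD r1<-Add2 // r0:Mul1,r1:Add2,r2:2,r3:6
cycle 4: issue MUL r3<-Mul2 // r0:Mul1,r1:Add2,r2:2,r3:Mul2
cycle 5: CDB Mul1=36; stall // r0:36,r1:Add2,r2:2,r3:Mul2
cycle 6: stall // r0:36,r1:Add2,r2:2,r3:Mul2
cycle 7: stall // r0:36,r1:Add2,r2:2,r3:Mul2
cycle 8: CDB Add1=39; issue SUB r1<-Add1 // r0:36,r1:Add1,r2:2,r3:Mul2
cycle 9: stall // r0:36,r1:Add1,r2:2,r3:Mul2
cycle 10: stall // r0:36,r1:Add1,r2:2,r3:Mul2
cycle 11: CDB Add2=41; issue ADD r2<-Add2 // r0:36,r1:Add1,r2:Add2,r3:Mul2
cycle 12: stall // r0:36,r1:Add1,r2:Add2,r3:Mul2
cycle 13: stall // r0:36,r1:Add1,r2:Add2,r3:Mul2
cycle 14: CDB Add2=38; issue SUB r0<-Add2 // r0:Add2,r1:Add1,r2:38,r3:Mul2
cycle 15: CDB Mul2=1476 // r0:Add2,r1:Add1,r2:38,r3:1476
cycle 16: - // r0:Add2,r1:Add1,r2:38,r3:1476
cycle 17: - // r0:Add2,r1:Add1,r2:38,r3:1476
cycle 18: CDB Add1=1435 // r0:Add2,r1:1435,r2:38,r3:1476
cycle 19: - // r0:Add2,r1:1435,r2:38,r3:1476
cycle 20: - // r0:Add2,r1:1435,r2:38,r3:1476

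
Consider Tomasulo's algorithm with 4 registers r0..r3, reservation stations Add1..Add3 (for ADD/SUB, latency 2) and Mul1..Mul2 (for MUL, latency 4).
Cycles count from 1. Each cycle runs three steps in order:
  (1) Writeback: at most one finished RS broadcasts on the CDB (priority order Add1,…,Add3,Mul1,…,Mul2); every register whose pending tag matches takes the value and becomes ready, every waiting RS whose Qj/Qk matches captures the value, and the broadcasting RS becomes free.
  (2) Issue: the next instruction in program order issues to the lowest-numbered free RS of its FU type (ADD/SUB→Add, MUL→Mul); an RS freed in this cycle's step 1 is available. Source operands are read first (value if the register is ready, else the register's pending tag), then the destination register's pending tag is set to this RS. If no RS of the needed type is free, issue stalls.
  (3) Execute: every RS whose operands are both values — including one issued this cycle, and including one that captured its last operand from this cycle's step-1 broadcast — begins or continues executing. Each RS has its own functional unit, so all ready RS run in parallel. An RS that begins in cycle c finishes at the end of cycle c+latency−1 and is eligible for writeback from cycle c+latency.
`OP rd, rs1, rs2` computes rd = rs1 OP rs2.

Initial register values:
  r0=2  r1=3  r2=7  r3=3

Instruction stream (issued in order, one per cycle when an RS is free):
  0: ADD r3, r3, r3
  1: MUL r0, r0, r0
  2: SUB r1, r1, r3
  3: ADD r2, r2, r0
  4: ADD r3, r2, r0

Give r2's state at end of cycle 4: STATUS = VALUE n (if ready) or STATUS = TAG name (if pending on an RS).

cycle 1: issue ADD r3<-Add1 // r0:2,r1:3,r2:7,r3:Add1
cycle 2: issue MUL r0<-Mul1 // r0:Mul1,r1:3,r2:7,r3:Add1
cycle 3: CDB Add1=6; issue SUB r1<-Add1 // r0:Mul1,r1:Add1,r2:7,r3:6
cycle 4: issue ADD r2<-Add2 // r0:Mul1,r1:Add1,r2:Add2,r3:6

STATUS = TAG Add2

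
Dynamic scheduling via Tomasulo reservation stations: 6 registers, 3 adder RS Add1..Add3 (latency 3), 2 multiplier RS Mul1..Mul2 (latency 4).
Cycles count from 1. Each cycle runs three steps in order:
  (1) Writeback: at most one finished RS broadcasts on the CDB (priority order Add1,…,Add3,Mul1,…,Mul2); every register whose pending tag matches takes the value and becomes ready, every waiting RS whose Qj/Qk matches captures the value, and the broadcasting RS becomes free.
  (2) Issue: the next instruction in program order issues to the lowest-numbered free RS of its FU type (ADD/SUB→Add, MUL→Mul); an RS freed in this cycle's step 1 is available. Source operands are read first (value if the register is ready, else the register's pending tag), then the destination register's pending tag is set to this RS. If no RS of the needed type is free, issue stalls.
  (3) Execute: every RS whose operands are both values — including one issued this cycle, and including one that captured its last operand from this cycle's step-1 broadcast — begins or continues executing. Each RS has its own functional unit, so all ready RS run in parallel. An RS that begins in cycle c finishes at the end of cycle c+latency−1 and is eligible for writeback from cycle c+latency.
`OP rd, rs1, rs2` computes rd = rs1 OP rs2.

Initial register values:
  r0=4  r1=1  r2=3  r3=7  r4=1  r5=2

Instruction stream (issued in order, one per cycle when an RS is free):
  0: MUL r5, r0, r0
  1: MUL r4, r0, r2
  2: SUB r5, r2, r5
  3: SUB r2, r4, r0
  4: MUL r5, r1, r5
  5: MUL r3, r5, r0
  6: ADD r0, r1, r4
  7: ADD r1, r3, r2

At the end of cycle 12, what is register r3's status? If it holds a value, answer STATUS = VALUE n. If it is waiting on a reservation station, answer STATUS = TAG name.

cycle 1: issue MUL r5<-Mul1 // r0:4,r1:1,r2:3,r3:7,r4:1,r5:Mul1
cycle 2: issue MUL r4<-Mul2 // r0:4,r1:1,r2:3,r3:7,r4:Mul2,r5:Mul1
cycle 3: issue SUB r5<-Add1 // r0:4,r1:1,r2:3,r3:7,r4:Mul2,r5:Add1
cycle 4: issue SUB r2<-Add2 // r0:4,r1:1,r2:Add2,r3:7,r4:Mul2,r5:Add1
cycle 5: CDB Mul1=16; issue MUL r5<-Mul1 // r0:4,r1:1,r2:Add2,r3:7,r4:Mul2,r5:Mul1
cycle 6: CDB Mul2=12; issue MUL r3<-Mul2 // r0:4,r1:1,r2:Add2,r3:Mul2,r4:12,r5:Mul1
cycle 7: issue ADD r0<-Add3 // r0:Add3,r1:1,r2:Add2,r3:Mul2,r4:12,r5:Mul1
cycle 8: CDB Add1=-13; issue ADD r1<-Add1 // r0:Add3,r1:Add1,r2:Add2,r3:Mul2,r4:12,r5:Mul1
cycle 9: CDB Add2=8 // r0:Add3,r1:Add1,r2:8,r3:Mul2,r4:12,r5:Mul1
cycle 10: CDB Add3=13 // r0:13,r1:Add1,r2:8,r3:Mul2,r4:12,r5:Mul1
cycle 11: - // r0:13,r1:Add1,r2:8,r3:Mul2,r4:12,r5:Mul1
cycle 12: CDB Mul1=-13 // r0:13,r1:Add1,r2:8,r3:Mul2,r4:12,r5:-13

STATUS = TAG Mul2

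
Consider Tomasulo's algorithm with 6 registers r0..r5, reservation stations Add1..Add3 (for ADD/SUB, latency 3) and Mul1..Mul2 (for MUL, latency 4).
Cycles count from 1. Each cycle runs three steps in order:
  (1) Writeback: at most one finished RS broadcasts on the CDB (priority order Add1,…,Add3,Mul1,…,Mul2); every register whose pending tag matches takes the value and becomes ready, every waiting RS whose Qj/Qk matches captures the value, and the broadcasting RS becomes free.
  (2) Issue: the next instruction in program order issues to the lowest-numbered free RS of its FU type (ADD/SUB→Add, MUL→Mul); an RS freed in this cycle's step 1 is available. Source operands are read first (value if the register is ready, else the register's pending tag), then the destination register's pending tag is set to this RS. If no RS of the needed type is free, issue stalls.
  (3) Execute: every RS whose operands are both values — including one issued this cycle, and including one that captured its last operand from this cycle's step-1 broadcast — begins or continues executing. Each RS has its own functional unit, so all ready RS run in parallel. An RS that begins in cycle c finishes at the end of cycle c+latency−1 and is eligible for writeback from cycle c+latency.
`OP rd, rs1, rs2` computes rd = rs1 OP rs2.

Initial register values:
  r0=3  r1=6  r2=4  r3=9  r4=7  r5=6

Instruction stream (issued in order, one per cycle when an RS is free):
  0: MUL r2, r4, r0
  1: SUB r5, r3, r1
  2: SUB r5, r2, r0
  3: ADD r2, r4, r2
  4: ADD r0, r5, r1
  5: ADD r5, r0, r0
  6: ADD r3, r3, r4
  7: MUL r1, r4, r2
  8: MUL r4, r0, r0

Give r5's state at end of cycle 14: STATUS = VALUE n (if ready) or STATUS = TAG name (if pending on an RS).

STATUS = TAG Add2

c1: issue MUL r2<-Mul1 | r0:3,r1:6,r2:Mul1,r3:9,r4:7,r5:6
c2: issue SUB r5<-Add1 | r0:3,r1:6,r2:Mul1,r3:9,r4:7,r5:Add1
c3: issue SUB r5<-Add2 | r0:3,r1:6,r2:Mul1,r3:9,r4:7,r5:Add2
c4: issue ADD r2<-Add3 | r0:3,r1:6,r2:Add3,r3:9,r4:7,r5:Add2
c5: CDB Add1=3; issue ADD r0<-Add1 | r0:Add1,r1:6,r2:Add3,r3:9,r4:7,r5:Add2
c6: CDB Mul1=21; stall | r0:Add1,r1:6,r2:Add3,r3:9,r4:7,r5:Add2
c7: stall | r0:Add1,r1:6,r2:Add3,r3:9,r4:7,r5:Add2
c8: stall | r0:Add1,r1:6,r2:Add3,r3:9,r4:7,r5:Add2
c9: CDB Add2=18; issue ADD r5<-Add2 | r0:Add1,r1:6,r2:Add3,r3:9,r4:7,r5:Add2
c10: CDB Add3=28; issue ADD r3<-Add3 | r0:Add1,r1:6,r2:28,r3:Add3,r4:7,r5:Add2
c11: issue MUL r1<-Mul1 | r0:Add1,r1:Mul1,r2:28,r3:Add3,r4:7,r5:Add2
c12: CDB Add1=24; issue MUL r4<-Mul2 | r0:24,r1:Mul1,r2:28,r3:Add3,r4:Mul2,r5:Add2
c13: CDB Add3=16 | r0:24,r1:Mul1,r2:28,r3:16,r4:Mul2,r5:Add2
c14: - | r0:24,r1:Mul1,r2:28,r3:16,r4:Mul2,r5:Add2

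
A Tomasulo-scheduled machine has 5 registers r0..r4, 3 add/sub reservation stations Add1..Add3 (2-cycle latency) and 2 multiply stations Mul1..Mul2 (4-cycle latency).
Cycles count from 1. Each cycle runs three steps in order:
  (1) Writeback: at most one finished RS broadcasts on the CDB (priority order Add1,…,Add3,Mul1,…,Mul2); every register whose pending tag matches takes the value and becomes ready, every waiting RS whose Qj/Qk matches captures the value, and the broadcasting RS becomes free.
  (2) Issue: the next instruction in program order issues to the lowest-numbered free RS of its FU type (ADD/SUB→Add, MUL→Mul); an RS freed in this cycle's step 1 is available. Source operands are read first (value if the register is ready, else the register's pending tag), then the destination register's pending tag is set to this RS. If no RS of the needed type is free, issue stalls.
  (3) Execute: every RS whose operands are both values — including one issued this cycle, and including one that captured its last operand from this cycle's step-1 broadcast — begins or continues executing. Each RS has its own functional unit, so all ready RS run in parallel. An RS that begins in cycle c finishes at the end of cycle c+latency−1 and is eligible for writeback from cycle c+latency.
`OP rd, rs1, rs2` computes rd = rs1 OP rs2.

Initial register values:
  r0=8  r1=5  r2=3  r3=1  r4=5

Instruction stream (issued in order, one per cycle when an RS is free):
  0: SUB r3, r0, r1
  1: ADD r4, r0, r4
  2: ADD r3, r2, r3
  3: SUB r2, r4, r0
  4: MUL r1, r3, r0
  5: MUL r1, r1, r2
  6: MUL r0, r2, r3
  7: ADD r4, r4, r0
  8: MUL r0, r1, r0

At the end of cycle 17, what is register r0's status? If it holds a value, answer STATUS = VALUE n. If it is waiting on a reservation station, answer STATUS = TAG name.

  c1: issue SUB r3<-Add1  regs: r0:8,r1:5,r2:3,r3:Add1,r4:5
  c2: issue ADD r4<-Add2  regs: r0:8,r1:5,r2:3,r3:Add1,r4:Add2
  c3: CDB Add1=3; issue ADD r3<-Add1  regs: r0:8,r1:5,r2:3,r3:Add1,r4:Add2
  c4: CDB Add2=13; issue SUB r2<-Add2  regs: r0:8,r1:5,r2:Add2,r3:Add1,r4:13
  c5: CDB Add1=6; issue MUL r1<-Mul1  regs: r0:8,r1:Mul1,r2:Add2,r3:6,r4:13
  c6: CDB Add2=5; issue MUL r1<-Mul2  regs: r0:8,r1:Mul2,r2:5,r3:6,r4:13
  c7: stall  regs: r0:8,r1:Mul2,r2:5,r3:6,r4:13
  c8: stall  regs: r0:8,r1:Mul2,r2:5,r3:6,r4:13
  c9: CDB Mul1=48; issue MUL r0<-Mul1  regs: r0:Mul1,r1:Mul2,r2:5,r3:6,r4:13
  c10: issue ADD r4<-Add1  regs: r0:Mul1,r1:Mul2,r2:5,r3:6,r4:Add1
  c11: stall  regs: r0:Mul1,r1:Mul2,r2:5,r3:6,r4:Add1
  c12: stall  regs: r0:Mul1,r1:Mul2,r2:5,r3:6,r4:Add1
  c13: CDB Mul1=30; issue MUL r0<-Mul1  regs: r0:Mul1,r1:Mul2,r2:5,r3:6,r4:Add1
  c14: CDB Mul2=240  regs: r0:Mul1,r1:240,r2:5,r3:6,r4:Add1
  c15: CDB Add1=43  regs: r0:Mul1,r1:240,r2:5,r3:6,r4:43
  c16: -  regs: r0:Mul1,r1:240,r2:5,r3:6,r4:43
  c17: -  regs: r0:Mul1,r1:240,r2:5,r3:6,r4:43

STATUS = TAG Mul1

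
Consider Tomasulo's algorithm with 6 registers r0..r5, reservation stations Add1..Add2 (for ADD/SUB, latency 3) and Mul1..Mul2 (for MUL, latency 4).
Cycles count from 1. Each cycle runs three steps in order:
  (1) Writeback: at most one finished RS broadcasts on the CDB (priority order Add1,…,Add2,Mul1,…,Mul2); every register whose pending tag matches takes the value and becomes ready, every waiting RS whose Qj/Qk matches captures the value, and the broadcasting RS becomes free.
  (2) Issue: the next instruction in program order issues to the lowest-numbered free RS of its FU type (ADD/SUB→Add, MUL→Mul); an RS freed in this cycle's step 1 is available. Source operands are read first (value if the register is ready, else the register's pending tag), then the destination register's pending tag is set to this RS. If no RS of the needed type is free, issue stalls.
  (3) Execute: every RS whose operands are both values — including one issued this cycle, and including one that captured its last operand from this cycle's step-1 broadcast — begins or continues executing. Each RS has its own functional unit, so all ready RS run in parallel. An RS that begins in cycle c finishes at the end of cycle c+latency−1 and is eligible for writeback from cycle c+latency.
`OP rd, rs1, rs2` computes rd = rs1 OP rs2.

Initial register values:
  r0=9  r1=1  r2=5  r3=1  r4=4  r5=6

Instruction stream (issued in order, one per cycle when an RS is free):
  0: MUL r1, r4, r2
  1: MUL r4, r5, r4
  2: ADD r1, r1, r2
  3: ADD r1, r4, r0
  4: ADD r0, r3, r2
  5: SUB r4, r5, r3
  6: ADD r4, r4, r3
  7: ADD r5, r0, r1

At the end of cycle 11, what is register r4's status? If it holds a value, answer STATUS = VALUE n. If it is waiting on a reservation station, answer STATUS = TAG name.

c1: issue MUL r1<-Mul1 | r0:9,r1:Mul1,r2:5,r3:1,r4:4,r5:6
c2: issue MUL r4<-Mul2 | r0:9,r1:Mul1,r2:5,r3:1,r4:Mul2,r5:6
c3: issue ADD r1<-Add1 | r0:9,r1:Add1,r2:5,r3:1,r4:Mul2,r5:6
c4: issue ADD r1<-Add2 | r0:9,r1:Add2,r2:5,r3:1,r4:Mul2,r5:6
c5: CDB Mul1=20; stall | r0:9,r1:Add2,r2:5,r3:1,r4:Mul2,r5:6
c6: CDB Mul2=24; stall | r0:9,r1:Add2,r2:5,r3:1,r4:24,r5:6
c7: stall | r0:9,r1:Add2,r2:5,r3:1,r4:24,r5:6
c8: CDB Add1=25; issue ADD r0<-Add1 | r0:Add1,r1:Add2,r2:5,r3:1,r4:24,r5:6
c9: CDB Add2=33; issue SUB r4<-Add2 | r0:Add1,r1:33,r2:5,r3:1,r4:Add2,r5:6
c10: stall | r0:Add1,r1:33,r2:5,r3:1,r4:Add2,r5:6
c11: CDB Add1=6; issue ADD r4<-Add1 | r0:6,r1:33,r2:5,r3:1,r4:Add1,r5:6

STATUS = TAG Add1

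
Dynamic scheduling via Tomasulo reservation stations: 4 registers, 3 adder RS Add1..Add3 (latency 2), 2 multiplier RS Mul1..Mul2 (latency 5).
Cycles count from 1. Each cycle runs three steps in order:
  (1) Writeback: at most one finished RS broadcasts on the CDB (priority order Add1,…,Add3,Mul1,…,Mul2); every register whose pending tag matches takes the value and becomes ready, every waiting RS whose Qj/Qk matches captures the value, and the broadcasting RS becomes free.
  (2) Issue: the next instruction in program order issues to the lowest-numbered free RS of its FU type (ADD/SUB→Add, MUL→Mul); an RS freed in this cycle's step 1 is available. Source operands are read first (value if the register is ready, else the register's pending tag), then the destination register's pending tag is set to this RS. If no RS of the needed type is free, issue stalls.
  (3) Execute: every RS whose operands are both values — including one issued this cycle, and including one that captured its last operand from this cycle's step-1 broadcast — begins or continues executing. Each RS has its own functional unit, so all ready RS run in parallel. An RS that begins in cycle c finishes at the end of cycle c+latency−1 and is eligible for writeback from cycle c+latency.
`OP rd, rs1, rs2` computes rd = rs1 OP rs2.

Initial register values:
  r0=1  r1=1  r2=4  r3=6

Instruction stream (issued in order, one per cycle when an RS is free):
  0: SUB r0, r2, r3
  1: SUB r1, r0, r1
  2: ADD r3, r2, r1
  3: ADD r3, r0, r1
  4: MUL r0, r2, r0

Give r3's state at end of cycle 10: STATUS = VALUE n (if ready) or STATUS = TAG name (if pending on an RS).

STATUS = VALUE -5

  c1: issue SUB r0<-Add1  regs: r0:Add1,r1:1,r2:4,r3:6
  c2: issue SUB r1<-Add2  regs: r0:Add1,r1:Add2,r2:4,r3:6
  c3: CDB Add1=-2; issue ADD r3<-Add1  regs: r0:-2,r1:Add2,r2:4,r3:Add1
  c4: issue ADD r3<-Add3  regs: r0:-2,r1:Add2,r2:4,r3:Add3
  c5: CDB Add2=-3; issue MUL r0<-Mul1  regs: r0:Mul1,r1:-3,r2:4,r3:Add3
  c6: -  regs: r0:Mul1,r1:-3,r2:4,r3:Add3
  c7: CDB Add1=1  regs: r0:Mul1,r1:-3,r2:4,r3:Add3
  c8: CDB Add3=-5  regs: r0:Mul1,r1:-3,r2:4,r3:-5
  c9: -  regs: r0:Mul1,r1:-3,r2:4,r3:-5
  c10: CDB Mul1=-8  regs: r0:-8,r1:-3,r2:4,r3:-5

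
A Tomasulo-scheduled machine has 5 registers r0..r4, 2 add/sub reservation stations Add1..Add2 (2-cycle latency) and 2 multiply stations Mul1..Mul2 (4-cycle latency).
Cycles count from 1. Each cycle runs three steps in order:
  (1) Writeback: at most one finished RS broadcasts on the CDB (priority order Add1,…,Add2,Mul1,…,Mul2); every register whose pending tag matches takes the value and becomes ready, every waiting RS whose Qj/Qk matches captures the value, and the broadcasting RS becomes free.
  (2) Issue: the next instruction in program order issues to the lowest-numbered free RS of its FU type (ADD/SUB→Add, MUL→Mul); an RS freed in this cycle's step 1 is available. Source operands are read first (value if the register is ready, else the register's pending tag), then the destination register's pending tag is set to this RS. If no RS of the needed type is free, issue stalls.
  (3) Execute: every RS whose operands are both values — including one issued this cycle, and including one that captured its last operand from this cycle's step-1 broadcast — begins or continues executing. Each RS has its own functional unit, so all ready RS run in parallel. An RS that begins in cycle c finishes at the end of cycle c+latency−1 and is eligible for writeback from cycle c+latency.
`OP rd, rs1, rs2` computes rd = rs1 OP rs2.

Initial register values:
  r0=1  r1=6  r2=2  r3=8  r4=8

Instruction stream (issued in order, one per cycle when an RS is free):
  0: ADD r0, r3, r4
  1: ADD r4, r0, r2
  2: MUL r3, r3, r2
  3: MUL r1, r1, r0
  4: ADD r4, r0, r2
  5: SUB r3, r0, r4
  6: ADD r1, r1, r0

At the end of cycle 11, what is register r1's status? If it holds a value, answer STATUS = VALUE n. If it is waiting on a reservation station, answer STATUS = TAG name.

STATUS = TAG Add1

c1: issue ADD r0<-Add1 | r0:Add1,r1:6,r2:2,r3:8,r4:8
c2: issue ADD r4<-Add2 | r0:Add1,r1:6,r2:2,r3:8,r4:Add2
c3: CDB Add1=16; issue MUL r3<-Mul1 | r0:16,r1:6,r2:2,r3:Mul1,r4:Add2
c4: issue MUL r1<-Mul2 | r0:16,r1:Mul2,r2:2,r3:Mul1,r4:Add2
c5: CDB Add2=18; issue ADD r4<-Add1 | r0:16,r1:Mul2,r2:2,r3:Mul1,r4:Add1
c6: issue SUB r3<-Add2 | r0:16,r1:Mul2,r2:2,r3:Add2,r4:Add1
c7: CDB Add1=18; issue ADD r1<-Add1 | r0:16,r1:Add1,r2:2,r3:Add2,r4:18
c8: CDB Mul1=16 | r0:16,r1:Add1,r2:2,r3:Add2,r4:18
c9: CDB Add2=-2 | r0:16,r1:Add1,r2:2,r3:-2,r4:18
c10: CDB Mul2=96 | r0:16,r1:Add1,r2:2,r3:-2,r4:18
c11: - | r0:16,r1:Add1,r2:2,r3:-2,r4:18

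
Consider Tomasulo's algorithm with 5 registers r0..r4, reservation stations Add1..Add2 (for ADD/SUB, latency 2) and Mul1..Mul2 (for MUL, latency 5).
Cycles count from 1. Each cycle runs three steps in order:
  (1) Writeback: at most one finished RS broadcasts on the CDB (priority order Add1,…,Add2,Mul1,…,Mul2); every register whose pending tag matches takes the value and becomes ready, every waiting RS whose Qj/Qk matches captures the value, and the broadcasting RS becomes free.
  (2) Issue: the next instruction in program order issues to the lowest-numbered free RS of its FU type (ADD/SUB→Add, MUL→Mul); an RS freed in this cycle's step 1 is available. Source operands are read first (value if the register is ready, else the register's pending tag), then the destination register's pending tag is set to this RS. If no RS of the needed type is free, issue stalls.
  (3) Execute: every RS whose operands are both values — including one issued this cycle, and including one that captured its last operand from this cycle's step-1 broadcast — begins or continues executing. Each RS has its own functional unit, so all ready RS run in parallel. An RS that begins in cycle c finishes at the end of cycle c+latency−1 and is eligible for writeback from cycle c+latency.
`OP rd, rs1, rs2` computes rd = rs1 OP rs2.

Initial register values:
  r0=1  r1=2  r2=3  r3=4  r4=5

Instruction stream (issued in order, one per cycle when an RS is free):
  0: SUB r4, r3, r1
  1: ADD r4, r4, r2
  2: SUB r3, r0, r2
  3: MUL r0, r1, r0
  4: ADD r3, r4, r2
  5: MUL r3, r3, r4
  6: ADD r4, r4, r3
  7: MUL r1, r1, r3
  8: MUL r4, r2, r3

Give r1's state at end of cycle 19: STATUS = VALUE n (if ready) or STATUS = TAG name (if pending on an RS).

  c1: issue SUB r4<-Add1  regs: r0:1,r1:2,r2:3,r3:4,r4:Add1
  c2: issue ADD r4<-Add2  regs: r0:1,r1:2,r2:3,r3:4,r4:Add2
  c3: CDB Add1=2; issue SUB r3<-Add1  regs: r0:1,r1:2,r2:3,r3:Add1,r4:Add2
  c4: issue MUL r0<-Mul1  regs: r0:Mul1,r1:2,r2:3,r3:Add1,r4:Add2
  c5: CDB Add1=-2; issue ADD r3<-Add1  regs: r0:Mul1,r1:2,r2:3,r3:Add1,r4:Add2
  c6: CDB Add2=5; issue MUL r3<-Mul2  regs: r0:Mul1,r1:2,r2:3,r3:Mul2,r4:5
  c7: issue ADD r4<-Add2  regs: r0:Mul1,r1:2,r2:3,r3:Mul2,r4:Add2
  c8: CDB Add1=8; stall  regs: r0:Mul1,r1:2,r2:3,r3:Mul2,r4:Add2
  c9: CDB Mul1=2; issue MUL r1<-Mul1  regs: r0:2,r1:Mul1,r2:3,r3:Mul2,r4:Add2
  c10: stall  regs: r0:2,r1:Mul1,r2:3,r3:Mul2,r4:Add2
  c11: stall  regs: r0:2,r1:Mul1,r2:3,r3:Mul2,r4:Add2
  c12: stall  regs: r0:2,r1:Mul1,r2:3,r3:Mul2,r4:Add2
  c13: CDB Mul2=40; issue MUL r4<-Mul2  regs: r0:2,r1:Mul1,r2:3,r3:40,r4:Mul2
  c14: -  regs: r0:2,r1:Mul1,r2:3,r3:40,r4:Mul2
  c15: CDB Add2=45  regs: r0:2,r1:Mul1,r2:3,r3:40,r4:Mul2
  c16: -  regs: r0:2,r1:Mul1,r2:3,r3:40,r4:Mul2
  c17: -  regs: r0:2,r1:Mul1,r2:3,r3:40,r4:Mul2
  c18: CDB Mul1=80  regs: r0:2,r1:80,r2:3,r3:40,r4:Mul2
  c19: CDB Mul2=120  regs: r0:2,r1:80,r2:3,r3:40,r4:120

STATUS = VALUE 80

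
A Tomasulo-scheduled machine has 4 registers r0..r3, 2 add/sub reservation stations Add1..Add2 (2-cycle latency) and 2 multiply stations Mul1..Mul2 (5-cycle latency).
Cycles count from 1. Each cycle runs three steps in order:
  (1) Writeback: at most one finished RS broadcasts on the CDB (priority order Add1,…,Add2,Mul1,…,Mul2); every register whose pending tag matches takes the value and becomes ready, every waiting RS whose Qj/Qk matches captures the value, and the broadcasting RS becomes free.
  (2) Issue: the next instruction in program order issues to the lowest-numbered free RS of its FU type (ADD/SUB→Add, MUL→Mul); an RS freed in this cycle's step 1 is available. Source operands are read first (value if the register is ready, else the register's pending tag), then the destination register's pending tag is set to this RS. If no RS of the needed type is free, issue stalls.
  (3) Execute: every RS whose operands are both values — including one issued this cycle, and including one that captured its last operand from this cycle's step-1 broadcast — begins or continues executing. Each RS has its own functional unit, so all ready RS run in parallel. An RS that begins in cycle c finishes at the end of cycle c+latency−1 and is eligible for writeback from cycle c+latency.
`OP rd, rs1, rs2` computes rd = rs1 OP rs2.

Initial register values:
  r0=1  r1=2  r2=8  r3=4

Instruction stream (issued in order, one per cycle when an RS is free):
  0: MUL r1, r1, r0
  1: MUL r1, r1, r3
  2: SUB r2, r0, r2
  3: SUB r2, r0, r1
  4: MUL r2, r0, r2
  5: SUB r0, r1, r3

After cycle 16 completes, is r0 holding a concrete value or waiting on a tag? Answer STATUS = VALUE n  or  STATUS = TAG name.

STATUS = VALUE 4

  c1: issue MUL r1<-Mul1  regs: r0:1,r1:Mul1,r2:8,r3:4
  c2: issue MUL r1<-Mul2  regs: r0:1,r1:Mul2,r2:8,r3:4
  c3: issue SUB r2<-Add1  regs: r0:1,r1:Mul2,r2:Add1,r3:4
  c4: issue SUB r2<-Add2  regs: r0:1,r1:Mul2,r2:Add2,r3:4
  c5: CDB Add1=-7; stall  regs: r0:1,r1:Mul2,r2:Add2,r3:4
  c6: CDB Mul1=2; issue MUL r2<-Mul1  regs: r0:1,r1:Mul2,r2:Mul1,r3:4
  c7: issue SUB r0<-Add1  regs: r0:Add1,r1:Mul2,r2:Mul1,r3:4
  c8: -  regs: r0:Add1,r1:Mul2,r2:Mul1,r3:4
  c9: -  regs: r0:Add1,r1:Mul2,r2:Mul1,r3:4
  c10: -  regs: r0:Add1,r1:Mul2,r2:Mul1,r3:4
  c11: CDB Mul2=8  regs: r0:Add1,r1:8,r2:Mul1,r3:4
  c12: -  regs: r0:Add1,r1:8,r2:Mul1,r3:4
  c13: CDB Add1=4  regs: r0:4,r1:8,r2:Mul1,r3:4
  c14: CDB Add2=-7  regs: r0:4,r1:8,r2:Mul1,r3:4
  c15: -  regs: r0:4,r1:8,r2:Mul1,r3:4
  c16: -  regs: r0:4,r1:8,r2:Mul1,r3:4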